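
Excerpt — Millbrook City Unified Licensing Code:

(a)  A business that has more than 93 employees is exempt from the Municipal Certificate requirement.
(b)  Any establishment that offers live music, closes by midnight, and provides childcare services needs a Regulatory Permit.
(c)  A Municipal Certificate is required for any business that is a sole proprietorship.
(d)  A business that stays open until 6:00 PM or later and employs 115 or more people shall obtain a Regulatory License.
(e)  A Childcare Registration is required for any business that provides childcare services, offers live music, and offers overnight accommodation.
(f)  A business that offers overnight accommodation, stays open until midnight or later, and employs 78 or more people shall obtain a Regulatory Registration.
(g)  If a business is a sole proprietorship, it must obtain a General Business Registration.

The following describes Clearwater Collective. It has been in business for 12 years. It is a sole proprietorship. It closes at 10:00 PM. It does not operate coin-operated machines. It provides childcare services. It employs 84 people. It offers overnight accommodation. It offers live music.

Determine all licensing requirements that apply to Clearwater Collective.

(a) employees 84 ≤ 93 → Municipal Certificate exemption does not apply.
(b) offers live music; closes 10:00 PM, at/before midnight; provides childcare services → Regulatory Permit required.
(c) is a sole proprietorship → Municipal Certificate required.
(d) closes 10:00 PM, after 6:00 PM; employees 84 < 115 → Regulatory License not required.
(e) provides childcare services; offers live music; offers overnight accommodation → Childcare Registration required.
(f) offers overnight accommodation; closes 10:00 PM, at/before midnight; employees 84 ≥ 78 → Regulatory Registration not required.
(g) is a sole proprietorship → General Business Registration required.

Childcare Registration, General Business Registration, Municipal Certificate, Regulatory Permit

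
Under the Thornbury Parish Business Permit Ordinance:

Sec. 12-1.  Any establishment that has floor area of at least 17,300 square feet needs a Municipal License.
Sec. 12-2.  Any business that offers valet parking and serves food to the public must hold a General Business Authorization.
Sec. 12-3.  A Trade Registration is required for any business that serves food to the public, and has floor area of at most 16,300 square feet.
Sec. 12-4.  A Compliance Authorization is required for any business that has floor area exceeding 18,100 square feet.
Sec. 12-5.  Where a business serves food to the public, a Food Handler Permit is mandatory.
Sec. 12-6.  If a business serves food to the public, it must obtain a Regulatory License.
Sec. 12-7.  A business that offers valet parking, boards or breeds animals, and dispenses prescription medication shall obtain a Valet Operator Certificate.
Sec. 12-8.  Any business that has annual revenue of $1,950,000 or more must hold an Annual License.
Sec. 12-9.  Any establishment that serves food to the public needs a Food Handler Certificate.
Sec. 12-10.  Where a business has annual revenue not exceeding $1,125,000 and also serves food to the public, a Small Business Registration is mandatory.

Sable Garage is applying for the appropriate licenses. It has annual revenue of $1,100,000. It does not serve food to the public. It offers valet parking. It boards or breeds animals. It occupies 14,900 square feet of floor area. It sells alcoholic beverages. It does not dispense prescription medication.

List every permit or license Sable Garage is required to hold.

None

Sec. 12-1. floor area 14,900 square feet < 17,300 square feet → Municipal License not required.
Sec. 12-2. offers valet parking; does not serve food to the public → General Business Authorization not required.
Sec. 12-3. does not serve food to the public; floor area 14,900 square feet ≤ 16,300 square feet → Trade Registration not required.
Sec. 12-4. floor area 14,900 square feet ≤ 18,100 square feet → Compliance Authorization not required.
Sec. 12-5. does not serve food to the public → Food Handler Permit not required.
Sec. 12-6. does not serve food to the public → Regulatory License not required.
Sec. 12-7. offers valet parking; boards or breeds animals; does not dispense prescription medication → Valet Operator Certificate not required.
Sec. 12-8. revenue $1,100,000 < $1,950,000 → Annual License not required.
Sec. 12-9. does not serve food to the public → Food Handler Certificate not required.
Sec. 12-10. revenue $1,100,000 ≤ $1,125,000; does not serve food to the public → Small Business Registration not required.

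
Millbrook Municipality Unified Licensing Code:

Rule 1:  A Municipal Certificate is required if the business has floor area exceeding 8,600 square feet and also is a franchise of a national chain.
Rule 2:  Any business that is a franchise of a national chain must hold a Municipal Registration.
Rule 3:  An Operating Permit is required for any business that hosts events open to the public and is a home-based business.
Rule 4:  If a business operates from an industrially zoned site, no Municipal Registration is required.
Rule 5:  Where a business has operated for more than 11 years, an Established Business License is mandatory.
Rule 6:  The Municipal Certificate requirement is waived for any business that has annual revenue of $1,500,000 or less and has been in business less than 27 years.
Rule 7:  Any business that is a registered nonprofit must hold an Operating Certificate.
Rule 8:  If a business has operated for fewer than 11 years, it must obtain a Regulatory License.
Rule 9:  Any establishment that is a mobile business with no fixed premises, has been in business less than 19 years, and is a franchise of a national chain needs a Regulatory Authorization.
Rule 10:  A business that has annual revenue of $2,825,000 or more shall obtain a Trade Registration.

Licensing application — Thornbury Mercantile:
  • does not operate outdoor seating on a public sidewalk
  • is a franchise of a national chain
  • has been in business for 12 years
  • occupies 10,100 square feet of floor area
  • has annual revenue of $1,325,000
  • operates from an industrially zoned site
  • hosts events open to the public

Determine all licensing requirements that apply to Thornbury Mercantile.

Rule 1: floor area 10,100 square feet > 8,600 square feet; is a franchise of a national chain → Municipal Certificate required.
Rule 2: is a franchise of a national chain → Municipal Registration required.
Rule 3: hosts events open to the public; operates from an industrially zoned site (not: is a home-based business) → Operating Permit not required.
Rule 4: operates from an industrially zoned site → exempt from Municipal Registration.
Rule 5: years in business 12 > 11 → Established Business License required.
Rule 6: revenue $1,325,000 ≤ $1,500,000; years in business 12 < 27 → exempt from Municipal Certificate.
Rule 7: is a franchise of a national chain (not: is a registered nonprofit) → Operating Certificate not required.
Rule 8: years in business 12 ≥ 11 → Regulatory License not required.
Rule 9: operates from an industrially zoned site (not: is a mobile business with no fixed premises); years in business 12 < 19; is a franchise of a national chain → Regulatory Authorization not required.
Rule 10: revenue $1,325,000 < $2,825,000 → Trade Registration not required.

Established Business License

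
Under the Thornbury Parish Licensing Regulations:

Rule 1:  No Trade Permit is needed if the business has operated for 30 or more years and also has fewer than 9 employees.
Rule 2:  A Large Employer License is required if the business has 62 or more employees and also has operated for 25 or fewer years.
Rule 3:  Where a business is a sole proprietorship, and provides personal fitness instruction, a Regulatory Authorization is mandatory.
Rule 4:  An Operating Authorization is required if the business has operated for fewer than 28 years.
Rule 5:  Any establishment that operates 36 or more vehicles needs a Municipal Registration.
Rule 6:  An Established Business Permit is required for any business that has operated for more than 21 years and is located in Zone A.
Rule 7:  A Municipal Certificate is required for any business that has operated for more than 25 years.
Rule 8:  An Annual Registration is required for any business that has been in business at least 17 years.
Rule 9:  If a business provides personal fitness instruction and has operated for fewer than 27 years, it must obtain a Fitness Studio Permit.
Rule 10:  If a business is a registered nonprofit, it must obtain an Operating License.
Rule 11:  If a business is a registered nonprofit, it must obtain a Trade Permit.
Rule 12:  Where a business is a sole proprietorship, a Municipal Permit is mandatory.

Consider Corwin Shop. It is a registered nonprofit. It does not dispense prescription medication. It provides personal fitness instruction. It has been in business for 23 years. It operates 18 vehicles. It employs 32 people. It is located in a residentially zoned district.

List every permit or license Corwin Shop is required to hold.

Annual Registration, Fitness Studio Permit, Operating Authorization, Operating License, Trade Permit

Rule 1: years in business 23 < 30; employees 32 ≥ 9 → Trade Permit exemption does not apply.
Rule 2: employees 32 < 62; years in business 23 ≤ 25 → Large Employer License not required.
Rule 3: is a registered nonprofit (not: is a sole proprietorship); provides personal fitness instruction → Regulatory Authorization not required.
Rule 4: years in business 23 < 28 → Operating Authorization required.
Rule 5: vehicles 18 < 36 → Municipal Registration not required.
Rule 6: years in business 23 > 21; is located in a residentially zoned district (not: is located in Zone A) → Established Business Permit not required.
Rule 7: years in business 23 ≤ 25 → Municipal Certificate not required.
Rule 8: years in business 23 ≥ 17 → Annual Registration required.
Rule 9: provides personal fitness instruction; years in business 23 < 27 → Fitness Studio Permit required.
Rule 10: is a registered nonprofit → Operating License required.
Rule 11: is a registered nonprofit → Trade Permit required.
Rule 12: is a registered nonprofit (not: is a sole proprietorship) → Municipal Permit not required.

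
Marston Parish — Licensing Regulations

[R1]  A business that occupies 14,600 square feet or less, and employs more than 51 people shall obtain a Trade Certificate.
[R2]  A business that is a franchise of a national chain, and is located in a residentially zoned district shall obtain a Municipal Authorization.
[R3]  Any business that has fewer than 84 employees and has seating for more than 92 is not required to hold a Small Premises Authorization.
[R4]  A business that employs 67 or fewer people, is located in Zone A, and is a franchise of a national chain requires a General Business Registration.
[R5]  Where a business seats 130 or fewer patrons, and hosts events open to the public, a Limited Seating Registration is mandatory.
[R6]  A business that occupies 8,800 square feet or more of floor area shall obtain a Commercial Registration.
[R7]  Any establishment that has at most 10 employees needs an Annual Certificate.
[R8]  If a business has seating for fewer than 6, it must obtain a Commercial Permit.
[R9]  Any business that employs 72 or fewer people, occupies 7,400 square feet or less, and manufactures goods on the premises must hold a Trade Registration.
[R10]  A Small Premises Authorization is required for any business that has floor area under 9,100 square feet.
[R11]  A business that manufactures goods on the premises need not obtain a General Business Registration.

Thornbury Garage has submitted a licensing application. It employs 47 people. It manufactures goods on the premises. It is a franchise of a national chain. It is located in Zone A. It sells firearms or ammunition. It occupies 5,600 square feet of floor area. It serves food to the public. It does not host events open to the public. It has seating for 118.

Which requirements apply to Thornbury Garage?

Trade Registration

[R1] floor area 5,600 square feet ≤ 14,600 square feet; employees 47 ≤ 51 → Trade Certificate not required.
[R2] is a franchise of a national chain; is located in Zone A (not: is located in a residentially zoned district) → Municipal Authorization not required.
[R3] employees 47 < 84; seating 118 > 92 → exempt from Small Premises Authorization.
[R4] employees 47 ≤ 67; is located in Zone A; is a franchise of a national chain → General Business Registration required.
[R5] seating 118 ≤ 130; does not host events open to the public → Limited Seating Registration not required.
[R6] floor area 5,600 square feet < 8,800 square feet → Commercial Registration not required.
[R7] employees 47 > 10 → Annual Certificate not required.
[R8] seating 118 ≥ 6 → Commercial Permit not required.
[R9] employees 47 ≤ 72; floor area 5,600 square feet ≤ 7,400 square feet; manufactures goods on the premises → Trade Registration required.
[R10] floor area 5,600 square feet < 9,100 square feet → Small Premises Authorization required.
[R11] manufactures goods on the premises → exempt from General Business Registration.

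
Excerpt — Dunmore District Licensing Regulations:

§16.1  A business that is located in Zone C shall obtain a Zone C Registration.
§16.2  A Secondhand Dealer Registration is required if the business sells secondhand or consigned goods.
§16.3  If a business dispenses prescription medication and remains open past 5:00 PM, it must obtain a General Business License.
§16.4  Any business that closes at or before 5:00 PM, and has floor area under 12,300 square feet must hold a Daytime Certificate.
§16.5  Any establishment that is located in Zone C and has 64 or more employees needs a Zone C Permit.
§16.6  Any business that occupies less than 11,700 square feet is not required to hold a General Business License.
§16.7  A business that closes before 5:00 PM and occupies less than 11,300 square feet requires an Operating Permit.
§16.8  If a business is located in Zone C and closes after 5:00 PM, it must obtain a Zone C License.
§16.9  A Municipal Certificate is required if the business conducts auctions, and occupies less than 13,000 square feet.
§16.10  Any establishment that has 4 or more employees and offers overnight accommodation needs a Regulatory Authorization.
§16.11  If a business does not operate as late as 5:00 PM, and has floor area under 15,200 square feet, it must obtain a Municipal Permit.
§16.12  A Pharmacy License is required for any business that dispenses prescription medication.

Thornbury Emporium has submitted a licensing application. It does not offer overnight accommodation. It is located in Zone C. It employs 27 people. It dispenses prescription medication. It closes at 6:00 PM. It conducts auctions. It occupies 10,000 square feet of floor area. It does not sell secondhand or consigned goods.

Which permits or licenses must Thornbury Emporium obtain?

Municipal Certificate, Pharmacy License, Zone C License, Zone C Registration

§16.1 is located in Zone C → Zone C Registration required.
§16.2 does not sell secondhand or consigned goods → Secondhand Dealer Registration not required.
§16.3 dispenses prescription medication; closes 6:00 PM, after 5:00 PM → General Business License required.
§16.4 closes 6:00 PM, after 5:00 PM; floor area 10,000 square feet < 12,300 square feet → Daytime Certificate not required.
§16.5 is located in Zone C; employees 27 < 64 → Zone C Permit not required.
§16.6 floor area 10,000 square feet < 11,700 square feet → exempt from General Business License.
§16.7 closes 6:00 PM, after 5:00 PM; floor area 10,000 square feet < 11,300 square feet → Operating Permit not required.
§16.8 is located in Zone C; closes 6:00 PM, after 5:00 PM → Zone C License required.
§16.9 conducts auctions; floor area 10,000 square feet < 13,000 square feet → Municipal Certificate required.
§16.10 employees 27 ≥ 4; does not offer overnight accommodation → Regulatory Authorization not required.
§16.11 closes 6:00 PM, after 5:00 PM; floor area 10,000 square feet < 15,200 square feet → Municipal Permit not required.
§16.12 dispenses prescription medication → Pharmacy License required.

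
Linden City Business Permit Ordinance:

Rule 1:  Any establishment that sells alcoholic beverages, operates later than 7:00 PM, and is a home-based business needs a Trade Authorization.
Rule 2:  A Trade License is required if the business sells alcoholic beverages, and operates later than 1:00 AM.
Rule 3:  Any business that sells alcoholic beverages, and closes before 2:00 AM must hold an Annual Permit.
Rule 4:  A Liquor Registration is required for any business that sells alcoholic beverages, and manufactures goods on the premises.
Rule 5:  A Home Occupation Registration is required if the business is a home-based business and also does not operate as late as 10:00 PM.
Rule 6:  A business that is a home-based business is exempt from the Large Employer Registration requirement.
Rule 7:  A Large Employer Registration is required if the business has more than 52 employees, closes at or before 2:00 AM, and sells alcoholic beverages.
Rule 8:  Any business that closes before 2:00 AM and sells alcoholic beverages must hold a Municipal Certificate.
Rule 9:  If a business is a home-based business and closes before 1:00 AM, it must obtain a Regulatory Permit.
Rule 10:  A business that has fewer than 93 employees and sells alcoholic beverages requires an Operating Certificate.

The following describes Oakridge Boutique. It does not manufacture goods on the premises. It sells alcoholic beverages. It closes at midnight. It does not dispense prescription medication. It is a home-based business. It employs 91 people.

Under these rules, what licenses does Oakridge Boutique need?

Annual Permit, Municipal Certificate, Operating Certificate, Regulatory Permit, Trade Authorization

Rule 1: sells alcoholic beverages; closes midnight, after 7:00 PM; is a home-based business → Trade Authorization required.
Rule 2: sells alcoholic beverages; closes midnight, at/before 1:00 AM → Trade License not required.
Rule 3: sells alcoholic beverages; closes midnight, at/before 2:00 AM → Annual Permit required.
Rule 4: sells alcoholic beverages; does not manufacture goods on the premises → Liquor Registration not required.
Rule 5: is a home-based business; closes midnight, after 10:00 PM → Home Occupation Registration not required.
Rule 6: is a home-based business → exempt from Large Employer Registration.
Rule 7: employees 91 > 52; closes midnight, at/before 2:00 AM; sells alcoholic beverages → Large Employer Registration required.
Rule 8: closes midnight, at/before 2:00 AM; sells alcoholic beverages → Municipal Certificate required.
Rule 9: is a home-based business; closes midnight, at/before 1:00 AM → Regulatory Permit required.
Rule 10: employees 91 < 93; sells alcoholic beverages → Operating Certificate required.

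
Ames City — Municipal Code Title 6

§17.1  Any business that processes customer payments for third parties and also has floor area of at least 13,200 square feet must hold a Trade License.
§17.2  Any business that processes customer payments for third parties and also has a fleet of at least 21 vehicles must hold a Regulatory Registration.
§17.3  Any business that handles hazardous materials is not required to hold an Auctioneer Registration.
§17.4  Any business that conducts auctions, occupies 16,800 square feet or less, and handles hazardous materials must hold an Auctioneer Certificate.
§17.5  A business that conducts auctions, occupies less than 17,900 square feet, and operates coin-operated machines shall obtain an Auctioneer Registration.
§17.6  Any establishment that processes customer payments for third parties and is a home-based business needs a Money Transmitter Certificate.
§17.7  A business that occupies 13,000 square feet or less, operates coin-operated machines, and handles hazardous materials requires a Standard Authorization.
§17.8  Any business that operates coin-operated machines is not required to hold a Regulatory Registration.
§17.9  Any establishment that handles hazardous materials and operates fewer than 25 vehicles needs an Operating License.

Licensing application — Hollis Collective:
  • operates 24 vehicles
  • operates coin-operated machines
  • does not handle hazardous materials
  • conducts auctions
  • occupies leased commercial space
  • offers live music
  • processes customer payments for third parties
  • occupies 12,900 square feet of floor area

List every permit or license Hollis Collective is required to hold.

Auctioneer Registration

§17.1 processes customer payments for third parties; floor area 12,900 square feet < 13,200 square feet → Trade License not required.
§17.2 processes customer payments for third parties; vehicles 24 ≥ 21 → Regulatory Registration required.
§17.3 does not handle hazardous materials → Auctioneer Registration exemption does not apply.
§17.4 conducts auctions; floor area 12,900 square feet ≤ 16,800 square feet; does not handle hazardous materials → Auctioneer Certificate not required.
§17.5 conducts auctions; floor area 12,900 square feet < 17,900 square feet; operates coin-operated machines → Auctioneer Registration required.
§17.6 processes customer payments for third parties; occupies leased commercial space (not: is a home-based business) → Money Transmitter Certificate not required.
§17.7 floor area 12,900 square feet ≤ 13,000 square feet; operates coin-operated machines; does not handle hazardous materials → Standard Authorization not required.
§17.8 operates coin-operated machines → exempt from Regulatory Registration.
§17.9 does not handle hazardous materials; vehicles 24 < 25 → Operating License not required.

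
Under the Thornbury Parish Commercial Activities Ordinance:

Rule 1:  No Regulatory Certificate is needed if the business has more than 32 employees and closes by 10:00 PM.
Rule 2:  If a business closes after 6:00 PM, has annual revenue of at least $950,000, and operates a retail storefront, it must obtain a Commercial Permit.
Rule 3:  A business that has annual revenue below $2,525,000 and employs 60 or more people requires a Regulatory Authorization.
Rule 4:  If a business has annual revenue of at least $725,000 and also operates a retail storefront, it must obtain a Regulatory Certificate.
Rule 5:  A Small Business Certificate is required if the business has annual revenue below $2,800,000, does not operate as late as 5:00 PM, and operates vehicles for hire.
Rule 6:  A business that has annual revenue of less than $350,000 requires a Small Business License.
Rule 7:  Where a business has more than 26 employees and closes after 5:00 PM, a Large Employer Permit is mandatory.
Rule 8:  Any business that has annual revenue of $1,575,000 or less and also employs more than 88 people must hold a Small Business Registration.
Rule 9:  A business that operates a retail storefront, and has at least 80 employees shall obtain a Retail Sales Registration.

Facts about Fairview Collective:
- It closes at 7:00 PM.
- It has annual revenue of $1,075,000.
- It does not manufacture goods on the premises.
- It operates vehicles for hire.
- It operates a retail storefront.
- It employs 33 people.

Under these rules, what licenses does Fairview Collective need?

Commercial Permit, Large Employer Permit

Rule 1: employees 33 > 32; closes 7:00 PM, at/before 10:00 PM → exempt from Regulatory Certificate.
Rule 2: closes 7:00 PM, after 6:00 PM; revenue $1,075,000 ≥ $950,000; operates a retail storefront → Commercial Permit required.
Rule 3: revenue $1,075,000 < $2,525,000; employees 33 < 60 → Regulatory Authorization not required.
Rule 4: revenue $1,075,000 ≥ $725,000; operates a retail storefront → Regulatory Certificate required.
Rule 5: revenue $1,075,000 < $2,800,000; closes 7:00 PM, after 5:00 PM; operates vehicles for hire → Small Business Certificate not required.
Rule 6: revenue $1,075,000 ≥ $350,000 → Small Business License not required.
Rule 7: employees 33 > 26; closes 7:00 PM, after 5:00 PM → Large Employer Permit required.
Rule 8: revenue $1,075,000 ≤ $1,575,000; employees 33 ≤ 88 → Small Business Registration not required.
Rule 9: operates a retail storefront; employees 33 < 80 → Retail Sales Registration not required.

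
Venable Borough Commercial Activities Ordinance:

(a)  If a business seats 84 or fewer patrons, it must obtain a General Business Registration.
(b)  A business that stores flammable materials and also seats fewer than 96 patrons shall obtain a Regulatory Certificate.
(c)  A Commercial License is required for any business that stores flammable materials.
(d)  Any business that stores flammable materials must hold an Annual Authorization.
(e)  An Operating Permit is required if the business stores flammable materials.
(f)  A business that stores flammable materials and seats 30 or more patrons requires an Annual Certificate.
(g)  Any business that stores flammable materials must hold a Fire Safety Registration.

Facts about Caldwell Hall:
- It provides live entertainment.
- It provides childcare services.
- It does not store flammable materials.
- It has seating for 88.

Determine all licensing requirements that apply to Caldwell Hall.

(a) seating 88 > 84 → General Business Registration not required.
(b) does not store flammable materials; seating 88 < 96 → Regulatory Certificate not required.
(c) does not store flammable materials → Commercial License not required.
(d) does not store flammable materials → Annual Authorization not required.
(e) does not store flammable materials → Operating Permit not required.
(f) does not store flammable materials; seating 88 ≥ 30 → Annual Certificate not required.
(g) does not store flammable materials → Fire Safety Registration not required.

None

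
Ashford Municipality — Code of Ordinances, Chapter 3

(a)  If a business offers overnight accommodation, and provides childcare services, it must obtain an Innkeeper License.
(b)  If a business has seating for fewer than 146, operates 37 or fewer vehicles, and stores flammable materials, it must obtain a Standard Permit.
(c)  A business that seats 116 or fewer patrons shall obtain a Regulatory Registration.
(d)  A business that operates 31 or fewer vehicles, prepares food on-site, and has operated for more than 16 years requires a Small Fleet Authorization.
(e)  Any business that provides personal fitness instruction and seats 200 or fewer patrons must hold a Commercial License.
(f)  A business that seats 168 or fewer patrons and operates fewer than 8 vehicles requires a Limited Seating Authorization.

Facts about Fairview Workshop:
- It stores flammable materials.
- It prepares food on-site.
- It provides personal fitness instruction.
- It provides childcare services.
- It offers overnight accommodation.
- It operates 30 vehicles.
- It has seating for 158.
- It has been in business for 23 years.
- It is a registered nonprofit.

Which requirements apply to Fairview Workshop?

Commercial License, Innkeeper License, Small Fleet Authorization

(a) offers overnight accommodation; provides childcare services → Innkeeper License required.
(b) seating 158 ≥ 146; vehicles 30 ≤ 37; stores flammable materials → Standard Permit not required.
(c) seating 158 > 116 → Regulatory Registration not required.
(d) vehicles 30 ≤ 31; prepares food on-site; years in business 23 > 16 → Small Fleet Authorization required.
(e) provides personal fitness instruction; seating 158 ≤ 200 → Commercial License required.
(f) seating 158 ≤ 168; vehicles 30 ≥ 8 → Limited Seating Authorization not required.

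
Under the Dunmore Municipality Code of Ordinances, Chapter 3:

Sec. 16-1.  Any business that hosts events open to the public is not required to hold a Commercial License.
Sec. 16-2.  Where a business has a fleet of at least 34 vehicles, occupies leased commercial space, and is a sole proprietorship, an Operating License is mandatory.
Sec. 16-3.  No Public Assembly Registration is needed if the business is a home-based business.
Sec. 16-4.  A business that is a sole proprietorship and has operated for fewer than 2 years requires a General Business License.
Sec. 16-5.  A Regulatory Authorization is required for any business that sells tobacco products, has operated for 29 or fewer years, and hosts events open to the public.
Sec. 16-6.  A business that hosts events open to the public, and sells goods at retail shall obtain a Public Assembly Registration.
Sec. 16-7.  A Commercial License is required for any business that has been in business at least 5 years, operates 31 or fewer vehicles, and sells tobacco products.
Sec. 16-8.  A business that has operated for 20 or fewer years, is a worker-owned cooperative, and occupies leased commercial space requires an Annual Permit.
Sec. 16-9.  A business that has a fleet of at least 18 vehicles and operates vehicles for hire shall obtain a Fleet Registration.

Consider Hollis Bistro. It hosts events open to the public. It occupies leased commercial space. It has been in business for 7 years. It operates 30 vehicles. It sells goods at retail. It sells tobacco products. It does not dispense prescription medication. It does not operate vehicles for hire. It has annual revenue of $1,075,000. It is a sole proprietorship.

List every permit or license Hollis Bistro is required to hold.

Public Assembly Registration, Regulatory Authorization

Sec. 16-1. hosts events open to the public → exempt from Commercial License.
Sec. 16-2. vehicles 30 < 34; occupies leased commercial space; is a sole proprietorship → Operating License not required.
Sec. 16-3. occupies leased commercial space (not: is a home-based business) → Public Assembly Registration exemption does not apply.
Sec. 16-4. is a sole proprietorship; years in business 7 ≥ 2 → General Business License not required.
Sec. 16-5. sells tobacco products; years in business 7 ≤ 29; hosts events open to the public → Regulatory Authorization required.
Sec. 16-6. hosts events open to the public; sells goods at retail → Public Assembly Registration required.
Sec. 16-7. years in business 7 ≥ 5; vehicles 30 ≤ 31; sells tobacco products → Commercial License required.
Sec. 16-8. years in business 7 ≤ 20; is a sole proprietorship (not: is a worker-owned cooperative); occupies leased commercial space → Annual Permit not required.
Sec. 16-9. vehicles 30 ≥ 18; does not operate vehicles for hire → Fleet Registration not required.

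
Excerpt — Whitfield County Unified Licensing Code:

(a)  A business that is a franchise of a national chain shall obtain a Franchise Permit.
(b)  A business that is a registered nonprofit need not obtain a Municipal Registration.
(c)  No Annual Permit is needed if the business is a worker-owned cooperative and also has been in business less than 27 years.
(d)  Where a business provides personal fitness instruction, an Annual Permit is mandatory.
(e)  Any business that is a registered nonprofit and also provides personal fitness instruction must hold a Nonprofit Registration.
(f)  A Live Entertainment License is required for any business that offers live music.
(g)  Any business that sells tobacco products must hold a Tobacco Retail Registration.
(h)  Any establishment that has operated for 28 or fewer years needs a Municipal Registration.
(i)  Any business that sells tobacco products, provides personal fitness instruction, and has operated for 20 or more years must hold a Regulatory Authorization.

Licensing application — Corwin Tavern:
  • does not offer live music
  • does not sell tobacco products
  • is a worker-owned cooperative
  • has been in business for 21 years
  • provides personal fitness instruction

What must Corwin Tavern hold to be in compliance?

(a) is a worker-owned cooperative (not: is a franchise of a national chain) → Franchise Permit not required.
(b) is a worker-owned cooperative (not: is a registered nonprofit) → Municipal Registration exemption does not apply.
(c) is a worker-owned cooperative; years in business 21 < 27 → exempt from Annual Permit.
(d) provides personal fitness instruction → Annual Permit required.
(e) is a worker-owned cooperative (not: is a registered nonprofit); provides personal fitness instruction → Nonprofit Registration not required.
(f) does not offer live music → Live Entertainment License not required.
(g) does not sell tobacco products → Tobacco Retail Registration not required.
(h) years in business 21 ≤ 28 → Municipal Registration required.
(i) does not sell tobacco products; provides personal fitness instruction; years in business 21 ≥ 20 → Regulatory Authorization not required.

Municipal Registration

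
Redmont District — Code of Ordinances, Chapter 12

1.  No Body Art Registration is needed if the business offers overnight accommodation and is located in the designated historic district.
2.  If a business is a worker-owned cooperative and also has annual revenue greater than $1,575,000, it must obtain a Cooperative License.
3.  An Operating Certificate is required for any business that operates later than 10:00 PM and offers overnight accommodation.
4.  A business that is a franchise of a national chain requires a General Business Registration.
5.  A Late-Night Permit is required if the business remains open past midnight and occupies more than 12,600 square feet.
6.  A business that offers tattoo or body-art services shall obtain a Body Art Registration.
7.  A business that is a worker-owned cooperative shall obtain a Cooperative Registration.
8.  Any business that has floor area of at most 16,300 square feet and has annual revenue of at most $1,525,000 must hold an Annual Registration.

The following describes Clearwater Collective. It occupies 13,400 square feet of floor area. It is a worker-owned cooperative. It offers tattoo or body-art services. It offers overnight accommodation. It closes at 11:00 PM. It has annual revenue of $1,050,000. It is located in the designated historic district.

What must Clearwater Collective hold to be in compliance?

Annual Registration, Cooperative Registration, Operating Certificate

1. offers overnight accommodation; is located in the designated historic district → exempt from Body Art Registration.
2. is a worker-owned cooperative; revenue $1,050,000 ≤ $1,575,000 → Cooperative License not required.
3. closes 11:00 PM, after 10:00 PM; offers overnight accommodation → Operating Certificate required.
4. is a worker-owned cooperative (not: is a franchise of a national chain) → General Business Registration not required.
5. closes 11:00 PM, at/before midnight; floor area 13,400 square feet > 12,600 square feet → Late-Night Permit not required.
6. offers tattoo or body-art services → Body Art Registration required.
7. is a worker-owned cooperative → Cooperative Registration required.
8. floor area 13,400 square feet ≤ 16,300 square feet; revenue $1,050,000 ≤ $1,525,000 → Annual Registration required.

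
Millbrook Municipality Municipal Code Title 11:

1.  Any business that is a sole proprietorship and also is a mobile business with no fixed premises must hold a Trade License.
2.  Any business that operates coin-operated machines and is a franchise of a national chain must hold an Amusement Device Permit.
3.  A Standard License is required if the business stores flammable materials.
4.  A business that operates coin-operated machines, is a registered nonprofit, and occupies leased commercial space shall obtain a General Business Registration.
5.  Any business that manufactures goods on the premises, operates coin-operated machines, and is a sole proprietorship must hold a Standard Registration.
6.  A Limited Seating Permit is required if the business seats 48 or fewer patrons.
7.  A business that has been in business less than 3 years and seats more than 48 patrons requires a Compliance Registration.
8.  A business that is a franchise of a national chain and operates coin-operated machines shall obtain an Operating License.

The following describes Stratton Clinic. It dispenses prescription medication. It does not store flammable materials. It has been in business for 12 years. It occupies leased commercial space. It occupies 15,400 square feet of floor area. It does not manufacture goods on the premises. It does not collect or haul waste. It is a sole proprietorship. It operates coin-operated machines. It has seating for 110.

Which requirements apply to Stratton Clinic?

1. is a sole proprietorship; occupies leased commercial space (not: is a mobile business with no fixed premises) → Trade License not required.
2. operates coin-operated machines; is a sole proprietorship (not: is a franchise of a national chain) → Amusement Device Permit not required.
3. does not store flammable materials → Standard License not required.
4. operates coin-operated machines; is a sole proprietorship (not: is a registered nonprofit); occupies leased commercial space → General Business Registration not required.
5. does not manufacture goods on the premises; operates coin-operated machines; is a sole proprietorship → Standard Registration not required.
6. seating 110 > 48 → Limited Seating Permit not required.
7. years in business 12 ≥ 3; seating 110 > 48 → Compliance Registration not required.
8. is a sole proprietorship (not: is a franchise of a national chain); operates coin-operated machines → Operating License not required.

None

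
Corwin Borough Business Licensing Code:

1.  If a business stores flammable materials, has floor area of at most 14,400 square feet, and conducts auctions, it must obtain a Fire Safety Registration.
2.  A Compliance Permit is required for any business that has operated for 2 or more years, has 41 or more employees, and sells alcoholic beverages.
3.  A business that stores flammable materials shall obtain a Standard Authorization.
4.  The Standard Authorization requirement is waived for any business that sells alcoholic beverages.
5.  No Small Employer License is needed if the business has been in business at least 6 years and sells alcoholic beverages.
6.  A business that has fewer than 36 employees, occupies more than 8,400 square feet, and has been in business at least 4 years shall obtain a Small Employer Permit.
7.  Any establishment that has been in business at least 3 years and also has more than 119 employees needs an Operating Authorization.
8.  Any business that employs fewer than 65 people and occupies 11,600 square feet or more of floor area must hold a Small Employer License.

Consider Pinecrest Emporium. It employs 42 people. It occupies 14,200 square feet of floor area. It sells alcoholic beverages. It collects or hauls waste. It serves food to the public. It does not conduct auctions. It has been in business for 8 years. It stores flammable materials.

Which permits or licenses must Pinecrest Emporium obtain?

1. stores flammable materials; floor area 14,200 square feet ≤ 14,400 square feet; does not conduct auctions → Fire Safety Registration not required.
2. years in business 8 ≥ 2; employees 42 ≥ 41; sells alcoholic beverages → Compliance Permit required.
3. stores flammable materials → Standard Authorization required.
4. sells alcoholic beverages → exempt from Standard Authorization.
5. years in business 8 ≥ 6; sells alcoholic beverages → exempt from Small Employer License.
6. employees 42 ≥ 36; floor area 14,200 square feet > 8,400 square feet; years in business 8 ≥ 4 → Small Employer Permit not required.
7. years in business 8 ≥ 3; employees 42 ≤ 119 → Operating Authorization not required.
8. employees 42 < 65; floor area 14,200 square feet ≥ 11,600 square feet → Small Employer License required.

Compliance Permit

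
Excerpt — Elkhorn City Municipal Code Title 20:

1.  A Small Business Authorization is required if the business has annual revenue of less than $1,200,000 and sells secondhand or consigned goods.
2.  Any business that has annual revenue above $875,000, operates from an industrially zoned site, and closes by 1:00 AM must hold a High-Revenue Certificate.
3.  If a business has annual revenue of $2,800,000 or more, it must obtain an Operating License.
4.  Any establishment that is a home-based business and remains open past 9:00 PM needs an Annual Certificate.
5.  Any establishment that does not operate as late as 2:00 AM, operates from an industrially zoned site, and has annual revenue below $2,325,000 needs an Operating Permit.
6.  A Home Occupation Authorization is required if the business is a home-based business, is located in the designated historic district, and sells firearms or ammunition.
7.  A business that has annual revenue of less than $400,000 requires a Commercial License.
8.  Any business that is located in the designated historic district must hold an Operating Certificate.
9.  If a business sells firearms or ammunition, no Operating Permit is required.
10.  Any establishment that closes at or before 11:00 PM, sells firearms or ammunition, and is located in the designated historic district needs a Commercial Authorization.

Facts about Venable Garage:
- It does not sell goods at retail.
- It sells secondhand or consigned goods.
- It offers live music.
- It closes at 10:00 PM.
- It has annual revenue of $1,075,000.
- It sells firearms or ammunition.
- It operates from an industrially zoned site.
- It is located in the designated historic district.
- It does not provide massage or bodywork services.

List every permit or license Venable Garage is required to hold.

1. revenue $1,075,000 < $1,200,000; sells secondhand or consigned goods → Small Business Authorization required.
2. revenue $1,075,000 > $875,000; operates from an industrially zoned site; closes 10:00 PM, at/before 1:00 AM → High-Revenue Certificate required.
3. revenue $1,075,000 < $2,800,000 → Operating License not required.
4. operates from an industrially zoned site (not: is a home-based business); closes 10:00 PM, after 9:00 PM → Annual Certificate not required.
5. closes 10:00 PM, at/before 2:00 AM; operates from an industrially zoned site; revenue $1,075,000 < $2,325,000 → Operating Permit required.
6. operates from an industrially zoned site (not: is a home-based business); is located in the designated historic district; sells firearms or ammunition → Home Occupation Authorization not required.
7. revenue $1,075,000 ≥ $400,000 → Commercial License not required.
8. is located in the designated historic district → Operating Certificate required.
9. sells firearms or ammunition → exempt from Operating Permit.
10. closes 10:00 PM, at/before 11:00 PM; sells firearms or ammunition; is located in the designated historic district → Commercial Authorization required.

Commercial Authorization, High-Revenue Certificate, Operating Certificate, Small Business Authorization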